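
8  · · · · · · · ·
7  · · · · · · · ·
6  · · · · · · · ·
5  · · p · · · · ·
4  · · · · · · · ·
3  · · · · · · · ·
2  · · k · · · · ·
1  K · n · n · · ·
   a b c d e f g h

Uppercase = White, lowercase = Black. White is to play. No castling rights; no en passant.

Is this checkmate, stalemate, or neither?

White to move; white king on a1.
In check: no.
King squares — b1: attacked by Kc2; a2: attacked by Nc1; b2: attacked by Kc2.
Legal moves for White: none.
Not in check and no legal moves → stalemate.

stalemate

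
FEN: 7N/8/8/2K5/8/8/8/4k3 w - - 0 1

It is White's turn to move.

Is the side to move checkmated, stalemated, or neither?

White to move; white king on c5.
In check: no.
Legal moves for White: Nf7, Ng6, Kd6, Kc6, Kb6, Kd5, Kb5, Kd4, Kc4, Kb4.
White has 10 legal moves and is not in check → neither.

neither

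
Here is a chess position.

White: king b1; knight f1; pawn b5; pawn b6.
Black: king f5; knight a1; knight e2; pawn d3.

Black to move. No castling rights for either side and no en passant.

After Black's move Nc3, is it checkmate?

After Nc3: white king on b1; in check: yes, from the black knight on c3.
White has 3 legal replies: Kb2, Kc1, Kxa1.
In check but a legal move exists → not checkmate.

no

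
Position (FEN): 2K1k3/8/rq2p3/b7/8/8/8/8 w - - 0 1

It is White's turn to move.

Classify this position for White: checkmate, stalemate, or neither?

White to move; white king on c8.
In check: no.
King squares — b7: attacked by Qb6; c7: attacked by Qb6; d7: attacked by Ke8; b8: attacked by Qb6; d8: attacked by Qb6.
Legal moves for White: none.
Not in check and no legal moves → stalemate.

stalemate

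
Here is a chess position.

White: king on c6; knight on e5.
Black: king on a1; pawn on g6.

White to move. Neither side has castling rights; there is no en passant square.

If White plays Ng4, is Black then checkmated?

no

After Ng4: black king on a1; in check: no.
Black is not in check, so this cannot be checkmate.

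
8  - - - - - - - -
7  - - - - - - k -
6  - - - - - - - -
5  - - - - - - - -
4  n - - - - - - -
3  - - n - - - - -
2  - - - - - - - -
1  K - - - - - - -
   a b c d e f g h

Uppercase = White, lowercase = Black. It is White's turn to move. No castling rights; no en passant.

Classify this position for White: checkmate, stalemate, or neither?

stalemate

White to move; white king on a1.
In check: no.
King squares — b1: attacked by Nc3; a2: attacked by Nc3; b2: attacked by Na4.
Legal moves for White: none.
Not in check and no legal moves → stalemate.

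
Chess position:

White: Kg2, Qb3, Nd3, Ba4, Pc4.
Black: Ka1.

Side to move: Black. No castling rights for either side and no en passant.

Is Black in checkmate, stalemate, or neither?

Black to move; black king on a1.
In check: no.
King squares — b1: attacked by Qb3; a2: attacked by Qb3; b2: attacked by Qb3.
Legal moves for Black: none.
Not in check and no legal moves → stalemate.

stalemate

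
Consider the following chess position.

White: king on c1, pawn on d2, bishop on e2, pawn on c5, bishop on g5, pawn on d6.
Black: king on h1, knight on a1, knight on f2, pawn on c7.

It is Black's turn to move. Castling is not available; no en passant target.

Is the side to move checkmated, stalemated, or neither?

Black to move; black king on h1.
In check: no.
Legal moves for Black: Ng4, Ne4, Nh3, Nd3+, Nd1, Kh2, Kg2, Kg1, Nb3+, Nc2, cxd6, c6.
Black has 12 legal moves and is not in check → neither.

neither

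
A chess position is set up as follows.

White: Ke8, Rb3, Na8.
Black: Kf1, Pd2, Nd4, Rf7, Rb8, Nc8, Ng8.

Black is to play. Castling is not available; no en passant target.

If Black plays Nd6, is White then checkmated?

After Nd6: white king on e8; in check: yes, from the black knight on d6 and the black rook on b8.
King squares — d7: attacked by Rf7; e7: attacked by Rf7; f7: attacked by Nd6; d8: attacked by Rb8; f8: attacked by Rf7.
White has no legal moves → checkmate.

yes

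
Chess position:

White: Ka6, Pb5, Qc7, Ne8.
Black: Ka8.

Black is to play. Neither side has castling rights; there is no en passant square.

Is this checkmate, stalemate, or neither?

Black to move; black king on a8.
In check: no.
King squares — a7: attacked by Ka6; b7: attacked by Ka6; b8: attacked by Qc7.
Legal moves for Black: none.
Not in check and no legal moves → stalemate.

stalemate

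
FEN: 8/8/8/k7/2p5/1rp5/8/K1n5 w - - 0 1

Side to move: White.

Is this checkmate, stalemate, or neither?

stalemate

White to move; white king on a1.
In check: no.
King squares — b1: attacked by Rb3; a2: attacked by Nc1; b2: attacked by Rb3.
Legal moves for White: none.
Not in check and no legal moves → stalemate.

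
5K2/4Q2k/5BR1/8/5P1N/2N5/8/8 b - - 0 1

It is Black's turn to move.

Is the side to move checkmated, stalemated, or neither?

Black to move; black king on h7.
In check: yes, from the white queen on e7.
King squares — g6: attacked by Nh4; h6: attacked by Rg6; g7: attacked by Bf6; g8: attacked by Rg6; h8: attacked by Bf6.
Legal moves for Black: none.
In check with no legal moves → checkmate.

checkmate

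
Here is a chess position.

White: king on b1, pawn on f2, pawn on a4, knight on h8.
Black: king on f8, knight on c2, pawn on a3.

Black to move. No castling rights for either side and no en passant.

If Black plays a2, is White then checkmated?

After a2: white king on b1; in check: yes, from the black pawn on a2.
White has 4 legal replies: Kxc2, Kb2, Kxa2, Kc1.
In check but a legal move exists → not checkmate.

no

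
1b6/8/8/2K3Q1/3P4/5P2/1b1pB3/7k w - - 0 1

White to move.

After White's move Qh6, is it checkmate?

After Qh6: black king on h1; in check: yes, from the white queen on h6.
Black has 3 legal replies: Kg2, Kg1, Bh2.
In check but a legal move exists → not checkmate.

no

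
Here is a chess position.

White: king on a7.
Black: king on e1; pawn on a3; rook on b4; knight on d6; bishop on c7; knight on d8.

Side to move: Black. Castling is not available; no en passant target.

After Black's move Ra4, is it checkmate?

yes

After Ra4: white king on a7; in check: yes, from the black rook on a4.
King squares — a6: attacked by Ra4; b6: attacked by Bc7; b7: attacked by Nd6; a8: attacked by Ra4; b8: attacked by Bc7.
White has no legal moves → checkmate.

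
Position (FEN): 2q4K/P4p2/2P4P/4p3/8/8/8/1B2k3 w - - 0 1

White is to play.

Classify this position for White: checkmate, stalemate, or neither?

neither

White to move; white king on h8.
In check: yes, from the black queen on c8.
King squares — g7: available; h7: available; g8: attacked by Qc8.
Legal moves for White: Kh7, Kg7.
White is in check but has 2 legal moves → neither.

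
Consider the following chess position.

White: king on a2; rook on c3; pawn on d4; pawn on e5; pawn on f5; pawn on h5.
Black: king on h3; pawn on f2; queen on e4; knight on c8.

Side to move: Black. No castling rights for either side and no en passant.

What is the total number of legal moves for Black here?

Black to move; king on h3.
In check: yes, from the white rook on c3.
Legal moves: Kh4, Kg4, Kh2, Kg2, Qf3, Qe3, Qd3.
Count: 7.

7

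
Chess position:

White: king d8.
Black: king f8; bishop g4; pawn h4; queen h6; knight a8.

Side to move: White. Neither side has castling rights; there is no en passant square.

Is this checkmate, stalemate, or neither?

White to move; white king on d8.
In check: no.
King squares — c7: attacked by Na8; d7: attacked by Bg4; e7: attacked by Kf8; c8: attacked by Bg4; e8: attacked by Kf8.
Legal moves for White: none.
Not in check and no legal moves → stalemate.

stalemate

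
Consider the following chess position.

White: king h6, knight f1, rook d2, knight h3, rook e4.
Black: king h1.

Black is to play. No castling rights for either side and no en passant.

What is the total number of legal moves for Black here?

Black to move; king on h1.
In check: no.
Legal moves: none.
Count: 0.

0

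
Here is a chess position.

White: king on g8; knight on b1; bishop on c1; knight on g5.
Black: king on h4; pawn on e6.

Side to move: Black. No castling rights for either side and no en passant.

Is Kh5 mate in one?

After Kh5: white king on g8; in check: no.
White is not in check, so this cannot be checkmate.

no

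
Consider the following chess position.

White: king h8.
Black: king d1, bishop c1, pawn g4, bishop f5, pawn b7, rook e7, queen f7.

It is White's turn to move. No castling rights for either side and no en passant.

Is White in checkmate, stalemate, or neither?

White to move; white king on h8.
In check: no.
King squares — g7: attacked by Qf7; h7: attacked by Bf5; g8: attacked by Qf7.
Legal moves for White: none.
Not in check and no legal moves → stalemate.

stalemate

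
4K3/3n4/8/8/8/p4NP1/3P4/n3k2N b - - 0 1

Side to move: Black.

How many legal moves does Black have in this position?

3

Black to move; king on e1.
In check: yes, from the white knight on f3.
Legal moves: Ke2, Kf1, Kd1.
Count: 3.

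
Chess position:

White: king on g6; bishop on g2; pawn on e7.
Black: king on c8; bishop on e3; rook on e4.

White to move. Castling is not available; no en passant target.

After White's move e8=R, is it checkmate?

After e8=R: black king on c8; in check: yes, from the white rook on e8.
Black has 4 legal replies: Kd7, Kc7, Kb7, Rxe8.
In check but a legal move exists → not checkmate.

no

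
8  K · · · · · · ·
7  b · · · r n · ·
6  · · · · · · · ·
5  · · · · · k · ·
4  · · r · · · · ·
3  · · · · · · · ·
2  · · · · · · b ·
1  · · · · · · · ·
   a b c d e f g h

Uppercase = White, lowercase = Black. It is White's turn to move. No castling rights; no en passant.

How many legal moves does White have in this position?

0

White to move; king on a8.
In check: yes, from the black bishop on g2.
Legal moves: none.
Count: 0.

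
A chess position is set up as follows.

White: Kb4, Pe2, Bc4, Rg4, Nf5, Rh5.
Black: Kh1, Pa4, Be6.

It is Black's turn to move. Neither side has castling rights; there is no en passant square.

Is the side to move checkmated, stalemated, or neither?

checkmate

Black to move; black king on h1.
In check: yes, from the white rook on h5.
King squares — g1: attacked by Rg4; g2: attacked by Rg4; h2: attacked by Rh5.
Legal moves for Black: none.
In check with no legal moves → checkmate.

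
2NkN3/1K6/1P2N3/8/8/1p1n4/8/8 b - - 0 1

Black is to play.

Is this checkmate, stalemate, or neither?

Black to move; black king on d8.
In check: yes, from the white knight on e6.
King squares — c7: attacked by Pb6; d7: available; e7: attacked by Nc8; c8: attacked by Kb7; e8: available.
Legal moves for Black: Kxe8, Kd7.
Black is in check but has 2 legal moves → neither.

neither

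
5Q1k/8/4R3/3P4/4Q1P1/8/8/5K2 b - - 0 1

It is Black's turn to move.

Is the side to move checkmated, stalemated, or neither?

checkmate

Black to move; black king on h8.
In check: yes, from the white queen on f8.
King squares — g7: attacked by Qf8; h7: attacked by Qe4; g8: attacked by Qf8.
Legal moves for Black: none.
In check with no legal moves → checkmate.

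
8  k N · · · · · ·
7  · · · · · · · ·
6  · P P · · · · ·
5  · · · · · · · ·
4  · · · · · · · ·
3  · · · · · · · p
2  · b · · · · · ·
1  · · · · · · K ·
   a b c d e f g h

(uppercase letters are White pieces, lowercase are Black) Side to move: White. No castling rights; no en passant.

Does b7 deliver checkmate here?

After b7: black king on a8; in check: yes, from the white pawn on b7.
Black has 2 legal replies: Kxb8, Ka7.
In check but a legal move exists → not checkmate.

no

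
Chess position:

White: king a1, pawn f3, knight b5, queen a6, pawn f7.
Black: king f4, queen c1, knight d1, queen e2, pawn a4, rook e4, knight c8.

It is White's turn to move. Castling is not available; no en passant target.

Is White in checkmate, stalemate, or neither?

White to move; white king on a1.
In check: yes, from the black queen on c1.
King squares — b1: attacked by Qc1; a2: attacked by Qe2; b2: attacked by Qc1.
Legal moves for White: none.
In check with no legal moves → checkmate.

checkmate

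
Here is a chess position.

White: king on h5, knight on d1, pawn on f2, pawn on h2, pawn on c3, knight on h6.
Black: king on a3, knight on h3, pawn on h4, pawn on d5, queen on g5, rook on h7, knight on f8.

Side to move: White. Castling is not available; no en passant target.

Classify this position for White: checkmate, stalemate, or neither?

White to move; white king on h5.
In check: yes, from the black queen on g5.
King squares — g4: attacked by Qg5; h4: attacked by Qg5; g5: attacked by Nh3; g6: attacked by Qg5; h6: own knight.
Legal moves for White: none.
In check with no legal moves → checkmate.

checkmate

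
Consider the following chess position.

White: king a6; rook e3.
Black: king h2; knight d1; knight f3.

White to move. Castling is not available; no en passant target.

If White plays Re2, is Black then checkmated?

After Re2: black king on h2; in check: yes, from the white rook on e2.
Black has 5 legal replies: Kh3, Kg3, Kh1, Kg1, Nf2.
In check but a legal move exists → not checkmate.

no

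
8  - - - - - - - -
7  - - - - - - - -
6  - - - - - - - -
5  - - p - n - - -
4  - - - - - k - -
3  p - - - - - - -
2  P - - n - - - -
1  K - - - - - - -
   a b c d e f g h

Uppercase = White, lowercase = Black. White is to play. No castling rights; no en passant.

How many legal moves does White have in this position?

White to move; king on a1.
In check: no.
Legal moves: none.
Count: 0.

0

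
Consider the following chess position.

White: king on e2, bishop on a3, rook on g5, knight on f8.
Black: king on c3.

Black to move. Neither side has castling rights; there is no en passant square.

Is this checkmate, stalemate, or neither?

Black to move; black king on c3.
In check: no.
Legal moves for Black: Kd4, Kc4, Kb3, Kc2.
Black has 4 legal moves and is not in check → neither.

neither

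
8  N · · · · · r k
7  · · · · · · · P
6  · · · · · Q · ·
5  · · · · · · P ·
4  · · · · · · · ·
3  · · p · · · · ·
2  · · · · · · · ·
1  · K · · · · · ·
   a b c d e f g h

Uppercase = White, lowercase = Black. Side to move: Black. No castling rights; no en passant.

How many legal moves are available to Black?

Black to move; king on h8.
In check: yes, from the white queen on f6.
Legal moves: Kxh7, Rg7.
Count: 2.

2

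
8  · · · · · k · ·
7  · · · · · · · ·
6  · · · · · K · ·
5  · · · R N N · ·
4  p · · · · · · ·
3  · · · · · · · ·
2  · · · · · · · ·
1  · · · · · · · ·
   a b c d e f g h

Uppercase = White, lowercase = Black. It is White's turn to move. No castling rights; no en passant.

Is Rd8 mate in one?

After Rd8: black king on f8; in check: yes, from the white rook on d8.
King squares — e7: attacked by Nf5; f7: attacked by Ne5; g7: attacked by Nf5; e8: attacked by Rd8; g8: attacked by Rd8.
Black has no legal moves → checkmate.

yes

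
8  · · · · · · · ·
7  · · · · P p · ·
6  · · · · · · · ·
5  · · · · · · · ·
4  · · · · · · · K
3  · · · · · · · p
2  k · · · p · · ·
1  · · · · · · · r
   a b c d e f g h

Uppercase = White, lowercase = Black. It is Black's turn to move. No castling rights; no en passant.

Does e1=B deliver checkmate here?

no

After e1=B: white king on h4; in check: yes, from the black bishop on e1.
White has 3 legal replies: Kh5, Kg5, Kg4.
In check but a legal move exists → not checkmate.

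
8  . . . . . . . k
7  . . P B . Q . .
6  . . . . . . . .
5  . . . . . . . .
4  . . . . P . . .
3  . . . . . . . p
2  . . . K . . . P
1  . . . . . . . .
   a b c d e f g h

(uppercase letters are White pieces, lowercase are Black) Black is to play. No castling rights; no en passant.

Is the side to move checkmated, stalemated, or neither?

Black to move; black king on h8.
In check: no.
King squares — g7: attacked by Qf7; h7: attacked by Qf7; g8: attacked by Qf7.
Legal moves for Black: none.
Not in check and no legal moves → stalemate.

stalemate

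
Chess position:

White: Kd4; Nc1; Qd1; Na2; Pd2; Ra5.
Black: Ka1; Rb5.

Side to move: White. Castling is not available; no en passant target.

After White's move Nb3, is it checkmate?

After Nb3: black king on a1; in check: yes, from the white queen on d1 and the white knight on b3.
Black has 1 legal reply: Kb2.
In check but a legal move exists → not checkmate.

no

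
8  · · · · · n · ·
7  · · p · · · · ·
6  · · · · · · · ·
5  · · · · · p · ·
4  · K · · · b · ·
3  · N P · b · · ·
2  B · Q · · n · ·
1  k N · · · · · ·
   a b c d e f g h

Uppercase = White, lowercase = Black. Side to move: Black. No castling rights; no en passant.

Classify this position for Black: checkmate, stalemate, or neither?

checkmate

Black to move; black king on a1.
In check: yes, from the white knight on b3.
King squares — b1: attacked by Ba2; a2: attacked by Qc2; b2: attacked by Qc2.
Legal moves for Black: none.
In check with no legal moves → checkmate.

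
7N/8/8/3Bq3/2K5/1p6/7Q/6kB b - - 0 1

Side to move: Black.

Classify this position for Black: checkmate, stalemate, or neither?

Black to move; black king on g1.
In check: yes, from the white queen on h2.
Legal moves for Black: Kxh2, Kf1, Qxh2.
Black is in check but has 3 legal moves → neither.

neither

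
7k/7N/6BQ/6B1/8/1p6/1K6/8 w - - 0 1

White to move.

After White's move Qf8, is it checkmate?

yes

After Qf8: black king on h8; in check: yes, from the white queen on f8.
King squares — g7: attacked by Qf8; h7: attacked by Bg6; g8: attacked by Qf8.
Black has no legal moves → checkmate.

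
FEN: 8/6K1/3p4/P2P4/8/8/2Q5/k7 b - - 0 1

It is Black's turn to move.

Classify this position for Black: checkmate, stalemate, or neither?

Black to move; black king on a1.
In check: no.
King squares — b1: attacked by Qc2; a2: attacked by Qc2; b2: attacked by Qc2.
Legal moves for Black: none.
Not in check and no legal moves → stalemate.

stalemate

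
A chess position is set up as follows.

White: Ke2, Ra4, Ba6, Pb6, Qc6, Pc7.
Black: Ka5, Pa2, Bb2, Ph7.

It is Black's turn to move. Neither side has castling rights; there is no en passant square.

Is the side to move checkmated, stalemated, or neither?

Black to move; black king on a5.
In check: yes, from the white rook on a4.
King squares — a4: attacked by Qc6; b4: attacked by Ra4; b5: attacked by Ba6; a6: attacked by Ra4; b6: attacked by Qc6.
Legal moves for Black: none.
In check with no legal moves → checkmate.

checkmate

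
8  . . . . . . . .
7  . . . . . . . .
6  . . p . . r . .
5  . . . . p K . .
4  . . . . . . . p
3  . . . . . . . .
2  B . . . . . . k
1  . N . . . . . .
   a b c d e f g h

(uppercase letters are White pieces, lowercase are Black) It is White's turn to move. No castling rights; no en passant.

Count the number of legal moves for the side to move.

White to move; king on f5.
In check: yes, from the black rook on f6.
Legal moves: Kxf6, Kg5, Kxe5, Kg4, Ke4.
Count: 5.

5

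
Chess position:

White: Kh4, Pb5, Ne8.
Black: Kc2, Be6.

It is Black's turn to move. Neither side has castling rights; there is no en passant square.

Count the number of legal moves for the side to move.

19

Black to move; king on c2.
In check: no.
Legal moves: Bg8, Bc8, Bf7, Bd7, Bf5, Bd5, Bg4, Bc4, Bh3, Bb3, Ba2, Kd3, Kc3, Kb3, Kd2, Kb2, Kd1, Kc1, Kb1.
Count: 19.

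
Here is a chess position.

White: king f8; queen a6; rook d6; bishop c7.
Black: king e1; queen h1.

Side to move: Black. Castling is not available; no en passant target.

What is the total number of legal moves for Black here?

17

Black to move; king on e1.
In check: no.
Legal moves: Qh8+, Qa8+, Qh7, Qb7, Qh6+, Qc6, Qh5, Qd5, Qh4, Qe4, Qh3, Qf3+, Qh2, Qg2, Qg1, Qf1+, Kf2.
Count: 17.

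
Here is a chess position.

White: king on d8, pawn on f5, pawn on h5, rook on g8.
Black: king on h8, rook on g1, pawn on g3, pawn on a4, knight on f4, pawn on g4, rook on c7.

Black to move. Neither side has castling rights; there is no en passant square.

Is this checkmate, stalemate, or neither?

neither

Black to move; black king on h8.
In check: yes, from the white rook on g8.
Legal moves for Black: Kxg8, Kh7.
Black is in check but has 2 legal moves → neither.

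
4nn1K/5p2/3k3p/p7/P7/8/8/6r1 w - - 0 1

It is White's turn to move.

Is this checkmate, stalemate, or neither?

stalemate

White to move; white king on h8.
In check: no.
King squares — g7: attacked by Rg1; h7: attacked by Nf8; g8: attacked by Rg1.
Legal moves for White: none.
Not in check and no legal moves → stalemate.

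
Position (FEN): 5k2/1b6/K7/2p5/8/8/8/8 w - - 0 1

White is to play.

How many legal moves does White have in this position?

White to move; king on a6.
In check: yes, from the black bishop on b7.
Legal moves: Kxb7, Ka7, Kb6, Kb5, Ka5.
Count: 5.

5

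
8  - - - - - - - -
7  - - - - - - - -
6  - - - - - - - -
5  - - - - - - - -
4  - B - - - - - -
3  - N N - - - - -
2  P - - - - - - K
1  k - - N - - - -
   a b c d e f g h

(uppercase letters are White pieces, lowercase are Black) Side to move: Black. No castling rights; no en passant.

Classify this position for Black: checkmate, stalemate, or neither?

checkmate

Black to move; black king on a1.
In check: yes, from the white knight on b3.
King squares — b1: attacked by Nc3; a2: attacked by Nc3; b2: attacked by Nd1.
Legal moves for Black: none.
In check with no legal moves → checkmate.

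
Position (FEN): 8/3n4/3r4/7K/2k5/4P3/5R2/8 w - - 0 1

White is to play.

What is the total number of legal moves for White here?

18

White to move; king on h5.
In check: no.
Legal moves: Kg5, Kh4, Kg4, Rf8, Rf7, Rf6, Rf5, Rf4+, Rf3, Rh2, Rg2, Re2, Rd2, Rc2+, Rb2, Ra2, Rf1, e4.
Count: 18.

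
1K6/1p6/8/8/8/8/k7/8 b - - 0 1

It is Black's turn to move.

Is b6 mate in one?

no

After b6: white king on b8; in check: no.
White is not in check, so this cannot be checkmate.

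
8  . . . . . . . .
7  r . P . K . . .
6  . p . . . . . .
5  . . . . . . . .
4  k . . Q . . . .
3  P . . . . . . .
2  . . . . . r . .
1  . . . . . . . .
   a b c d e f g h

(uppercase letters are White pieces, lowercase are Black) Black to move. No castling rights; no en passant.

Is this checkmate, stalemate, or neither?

neither

Black to move; black king on a4.
In check: yes, from the white queen on d4.
King squares — a3: available; b3: available; b4: attacked by Pa3; a5: available; b5: available.
Legal moves for Black: Kb5, Ka5, Kb3, Kxa3.
Black is in check but has 4 legal moves → neither.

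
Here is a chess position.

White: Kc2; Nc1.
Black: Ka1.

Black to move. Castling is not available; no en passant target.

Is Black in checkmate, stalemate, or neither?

Black to move; black king on a1.
In check: no.
King squares — b1: attacked by Kc2; a2: attacked by Nc1; b2: attacked by Kc2.
Legal moves for Black: none.
Not in check and no legal moves → stalemate.

stalemate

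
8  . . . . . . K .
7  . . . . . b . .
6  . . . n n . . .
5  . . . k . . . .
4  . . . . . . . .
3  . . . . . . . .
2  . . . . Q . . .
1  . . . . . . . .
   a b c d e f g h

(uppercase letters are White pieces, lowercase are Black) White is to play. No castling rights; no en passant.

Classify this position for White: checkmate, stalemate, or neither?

neither

White to move; white king on g8.
In check: yes, from the black bishop on f7.
Legal moves for White: Kh8, Kh7.
White is in check but has 2 legal moves → neither.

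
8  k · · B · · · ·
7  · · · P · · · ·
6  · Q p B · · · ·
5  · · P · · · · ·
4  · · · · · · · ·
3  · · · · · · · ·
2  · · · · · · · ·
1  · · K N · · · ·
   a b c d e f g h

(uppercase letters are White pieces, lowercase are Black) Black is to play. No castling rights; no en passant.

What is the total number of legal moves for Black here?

Black to move; king on a8.
In check: no.
Legal moves: none.
Count: 0.

0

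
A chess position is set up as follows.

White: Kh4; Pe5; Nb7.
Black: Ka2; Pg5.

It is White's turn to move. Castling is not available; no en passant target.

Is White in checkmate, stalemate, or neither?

neither

White to move; white king on h4.
In check: yes, from the black pawn on g5.
King squares — g3: available; h3: available; g4: available; g5: available; h5: available.
Legal moves for White: Kh5, Kxg5, Kg4, Kh3, Kg3.
White is in check but has 5 legal moves → neither.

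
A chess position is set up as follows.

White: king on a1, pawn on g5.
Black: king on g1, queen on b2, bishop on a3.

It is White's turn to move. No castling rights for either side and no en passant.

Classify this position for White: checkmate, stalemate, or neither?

checkmate

White to move; white king on a1.
In check: yes, from the black queen on b2.
King squares — b1: attacked by Qb2; a2: attacked by Qb2; b2: attacked by Ba3.
Legal moves for White: none.
In check with no legal moves → checkmate.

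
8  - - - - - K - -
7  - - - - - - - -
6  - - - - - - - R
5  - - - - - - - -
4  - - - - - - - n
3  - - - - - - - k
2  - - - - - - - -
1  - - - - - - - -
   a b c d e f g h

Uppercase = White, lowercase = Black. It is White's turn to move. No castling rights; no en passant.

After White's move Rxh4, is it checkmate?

no

After Rxh4: black king on h3; in check: yes, from the white rook on h4.
Black has 3 legal replies: Kxh4, Kg3, Kg2.
In check but a legal move exists → not checkmate.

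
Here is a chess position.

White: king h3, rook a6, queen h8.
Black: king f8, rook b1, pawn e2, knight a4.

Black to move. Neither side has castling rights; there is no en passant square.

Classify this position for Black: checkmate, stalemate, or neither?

Black to move; black king on f8.
In check: yes, from the white queen on h8.
King squares — e7: available; f7: available; g7: attacked by Qh8; e8: attacked by Qh8; g8: attacked by Qh8.
Legal moves for Black: Kf7, Ke7.
Black is in check but has 2 legal moves → neither.

neither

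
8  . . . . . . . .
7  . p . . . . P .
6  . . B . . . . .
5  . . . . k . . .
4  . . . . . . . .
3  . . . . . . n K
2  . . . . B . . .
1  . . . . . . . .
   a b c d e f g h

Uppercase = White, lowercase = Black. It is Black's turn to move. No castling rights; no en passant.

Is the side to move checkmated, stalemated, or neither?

neither

Black to move; black king on e5.
In check: no.
Legal moves for Black: Kf6, Ke6, Kd6, Kf5, Kf4, Kd4, Nh5, Nf5, Ne4, Nxe2, Nh1, Nf1, bxc6, b6, b5.
Black has 15 legal moves and is not in check → neither.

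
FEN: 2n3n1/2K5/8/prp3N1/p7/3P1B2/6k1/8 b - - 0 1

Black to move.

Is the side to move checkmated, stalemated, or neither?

Black to move; black king on g2.
In check: yes, from the white bishop on f3.
King squares — f1: available; g1: available; h1: attacked by Bf3; f2: available; h2: available; f3: attacked by Ng5; g3: available; h3: attacked by Ng5.
Legal moves for Black: Kg3, Kh2, Kf2, Kg1, Kf1.
Black is in check but has 5 legal moves → neither.

neither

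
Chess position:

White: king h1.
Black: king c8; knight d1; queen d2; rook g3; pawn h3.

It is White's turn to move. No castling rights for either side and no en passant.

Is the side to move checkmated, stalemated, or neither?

White to move; white king on h1.
In check: no.
King squares — g1: attacked by Rg3; g2: attacked by Qd2; h2: attacked by Qd2.
Legal moves for White: none.
Not in check and no legal moves → stalemate.

stalemate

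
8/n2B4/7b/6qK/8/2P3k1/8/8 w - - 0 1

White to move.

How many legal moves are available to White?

0

White to move; king on h5.
In check: yes, from the black queen on g5.
Legal moves: none.
Count: 0.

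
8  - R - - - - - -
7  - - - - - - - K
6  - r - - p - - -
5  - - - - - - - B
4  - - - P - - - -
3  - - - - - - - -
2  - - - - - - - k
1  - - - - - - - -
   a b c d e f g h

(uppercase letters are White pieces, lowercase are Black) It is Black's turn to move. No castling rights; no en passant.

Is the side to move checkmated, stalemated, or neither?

Black to move; black king on h2.
In check: no.
Legal moves for Black: Rxb8, Rb7+, Rd6, Rc6, Ra6, Rb5, Rb4, Rb3, Rb2, Rb1, Kh3, Kg3, Kg2, Kh1, Kg1, e5.
Black has 16 legal moves and is not in check → neither.

neither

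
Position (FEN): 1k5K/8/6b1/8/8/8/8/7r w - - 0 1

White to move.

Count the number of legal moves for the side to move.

White to move; king on h8.
In check: yes, from the black rook on h1.
Legal moves: Kg8, Kg7.
Count: 2.

2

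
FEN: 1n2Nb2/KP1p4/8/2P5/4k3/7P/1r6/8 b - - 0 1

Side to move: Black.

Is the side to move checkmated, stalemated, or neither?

neither

Black to move; black king on e4.
In check: no.
Legal moves for Black include: Bg7, Be7, Bh6, Bd6, Bxc5+, Nc6+, Na6, Kf5, Ke5, Kd5, Kf4, Kd4, Kf3, Ke3, Kd3, Rxb7+, Rb6, Rb5, ... (list truncated; more exist).
Black has legal moves and is not in check → neither.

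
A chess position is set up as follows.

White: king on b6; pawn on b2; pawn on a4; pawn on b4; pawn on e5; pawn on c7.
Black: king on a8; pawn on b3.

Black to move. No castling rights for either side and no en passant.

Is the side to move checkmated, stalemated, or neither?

Black to move; black king on a8.
In check: no.
King squares — a7: attacked by Kb6; b7: attacked by Kb6; b8: attacked by Pc7.
Legal moves for Black: none.
Not in check and no legal moves → stalemate.

stalemate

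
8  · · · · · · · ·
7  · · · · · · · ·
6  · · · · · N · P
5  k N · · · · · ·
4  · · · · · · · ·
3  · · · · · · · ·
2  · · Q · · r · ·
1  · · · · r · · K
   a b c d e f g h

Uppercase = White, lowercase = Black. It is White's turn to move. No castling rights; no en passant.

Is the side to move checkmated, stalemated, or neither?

checkmate

White to move; white king on h1.
In check: yes, from the black rook on e1.
King squares — g1: attacked by Re1; g2: attacked by Rf2; h2: attacked by Rf2.
Legal moves for White: none.
In check with no legal moves → checkmate.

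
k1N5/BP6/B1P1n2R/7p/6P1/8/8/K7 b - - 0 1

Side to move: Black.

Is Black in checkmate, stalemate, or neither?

Black to move; black king on a8.
In check: yes, from the white pawn on b7.
King squares — a7: attacked by Nc8; b7: attacked by Ba6; b8: attacked by Ba7.
Legal moves for Black: none.
In check with no legal moves → checkmate.

checkmate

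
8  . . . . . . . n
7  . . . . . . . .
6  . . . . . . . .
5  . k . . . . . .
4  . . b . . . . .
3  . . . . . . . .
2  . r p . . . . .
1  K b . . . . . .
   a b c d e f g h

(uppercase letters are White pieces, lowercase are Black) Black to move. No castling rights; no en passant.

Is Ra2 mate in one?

yes

After Ra2: white king on a1; in check: yes, from the black rook on a2.
King squares — b1: attacked by Pc2; a2: attacked by Bb1; b2: attacked by Ra2.
White has no legal moves → checkmate.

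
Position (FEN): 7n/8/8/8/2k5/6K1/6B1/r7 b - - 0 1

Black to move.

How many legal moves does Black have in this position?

23

Black to move; king on c4.
In check: no.
Legal moves: Nf7, Ng6, Kc5, Kb5, Kd4, Kb4, Kd3, Kc3, Kb3, Ra8, Ra7, Ra6, Ra5, Ra4, Ra3+, Ra2, Rh1, Rg1, Rf1, Re1, Rd1, Rc1, Rb1.
Count: 23.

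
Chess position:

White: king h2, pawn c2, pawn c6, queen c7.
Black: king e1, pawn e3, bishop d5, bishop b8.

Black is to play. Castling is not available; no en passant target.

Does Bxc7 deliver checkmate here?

no

After Bxc7: white king on h2; in check: yes, from the black bishop on c7.
White has 2 legal replies: Kh3, Kg1.
In check but a legal move exists → not checkmate.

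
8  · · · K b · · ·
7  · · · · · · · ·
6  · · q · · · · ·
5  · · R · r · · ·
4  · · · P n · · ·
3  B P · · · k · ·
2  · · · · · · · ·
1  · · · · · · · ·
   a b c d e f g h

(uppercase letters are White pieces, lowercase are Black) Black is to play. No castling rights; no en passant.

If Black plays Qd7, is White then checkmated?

yes

After Qd7: white king on d8; in check: yes, from the black queen on d7.
King squares — c7: attacked by Qd7; d7: attacked by Be8; e7: attacked by Re5; c8: attacked by Qd7; e8: attacked by Re5.
White has no legal moves → checkmate.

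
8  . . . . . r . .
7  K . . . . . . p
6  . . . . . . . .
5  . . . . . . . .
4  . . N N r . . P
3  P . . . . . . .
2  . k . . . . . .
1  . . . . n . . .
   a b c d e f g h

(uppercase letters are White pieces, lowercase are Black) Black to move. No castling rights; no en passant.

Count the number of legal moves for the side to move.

Black to move; king on b2.
In check: yes, from the white knight on c4.
Legal moves: Kc3, Ka2, Kc1, Kb1, Ka1.
Count: 5.

5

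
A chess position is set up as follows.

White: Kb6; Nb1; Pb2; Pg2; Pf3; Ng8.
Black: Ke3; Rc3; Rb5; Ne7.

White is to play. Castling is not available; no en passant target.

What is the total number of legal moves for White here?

White to move; king on b6.
In check: yes, from the black rook on b5.
Legal moves: Ka7, Ka6, Kxb5.
Count: 3.

3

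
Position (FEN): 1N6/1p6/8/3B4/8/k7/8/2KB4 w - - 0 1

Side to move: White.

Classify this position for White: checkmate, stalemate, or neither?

neither

White to move; white king on c1.
In check: no.
Legal moves for White include: Nd7, Nc6, Na6, Bg8, Bf7, Bxb7, Be6, Bc6, Be4, Bc4, B5f3, B5b3, Bg2, Ba2, Bh1, Bh5, Bg4, Ba4, ... (list truncated; more exist).
White has legal moves and is not in check → neither.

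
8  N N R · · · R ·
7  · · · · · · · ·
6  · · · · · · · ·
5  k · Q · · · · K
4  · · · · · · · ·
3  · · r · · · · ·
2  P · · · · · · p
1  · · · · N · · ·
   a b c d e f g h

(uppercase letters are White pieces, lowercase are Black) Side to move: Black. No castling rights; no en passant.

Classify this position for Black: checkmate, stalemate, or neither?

neither

Black to move; black king on a5.
In check: yes, from the white queen on c5.
Legal moves for Black: Ka4, Rxc5+.
Black is in check but has 2 legal moves → neither.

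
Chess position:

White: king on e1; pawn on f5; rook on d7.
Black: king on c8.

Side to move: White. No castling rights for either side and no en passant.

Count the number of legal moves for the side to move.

White to move; king on e1.
In check: no.
Legal moves: Rd8+, Rh7, Rg7, Rf7, Re7, Rc7+, Rb7, Ra7, Rd6, Rd5, Rd4, Rd3, Rd2, Rd1, Kf2, Ke2, Kd2, Kf1, Kd1, f6.
Count: 20.

20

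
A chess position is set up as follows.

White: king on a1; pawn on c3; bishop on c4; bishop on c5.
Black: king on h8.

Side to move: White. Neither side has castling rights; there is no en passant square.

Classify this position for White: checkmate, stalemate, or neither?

White to move; white king on a1.
In check: no.
Legal moves for White include: Bf8, Be7, Ba7, Bd6, Bb6, Bd4+, Bb4, Be3, Ba3, Bf2, Bg1, Bg8, Bf7, Be6, Ba6, Bd5, Bb5, Bd3, ... (list truncated; more exist).
White has legal moves and is not in check → neither.

neither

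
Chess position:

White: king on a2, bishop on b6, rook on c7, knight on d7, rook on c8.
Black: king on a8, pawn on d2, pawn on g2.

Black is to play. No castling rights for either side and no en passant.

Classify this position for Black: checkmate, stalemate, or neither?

Black to move; black king on a8.
In check: yes, from the white rook on c8.
King squares — a7: attacked by Bb6; b7: attacked by Rc7; b8: attacked by Nd7.
Legal moves for Black: none.
In check with no legal moves → checkmate.

checkmate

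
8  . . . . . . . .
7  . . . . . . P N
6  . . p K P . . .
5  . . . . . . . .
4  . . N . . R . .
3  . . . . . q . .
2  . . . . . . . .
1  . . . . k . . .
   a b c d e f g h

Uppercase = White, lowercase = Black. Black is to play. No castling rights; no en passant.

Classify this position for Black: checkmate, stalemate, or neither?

neither

Black to move; black king on e1.
In check: no.
Legal moves for Black include: Qh5, Qd5+, Qg4, Qxf4+, Qe4, Qh3, Qg3, Qe3, Qd3+, Qc3, Qb3, Qa3+, Qg2, Qf2, Qe2, Qh1, Qf1, Qd1+, ... (list truncated; more exist).
Black has legal moves and is not in check → neither.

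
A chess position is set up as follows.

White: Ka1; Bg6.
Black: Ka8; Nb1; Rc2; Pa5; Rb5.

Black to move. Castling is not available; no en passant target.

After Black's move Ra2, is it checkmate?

no

After Ra2: white king on a1; in check: yes, from the black rook on a2.
White has 1 legal reply: Kxa2.
In check but a legal move exists → not checkmate.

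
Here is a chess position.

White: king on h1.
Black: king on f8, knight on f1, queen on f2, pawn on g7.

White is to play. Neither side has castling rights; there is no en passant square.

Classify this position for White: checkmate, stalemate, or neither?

White to move; white king on h1.
In check: no.
King squares — g1: attacked by Qf2; g2: attacked by Qf2; h2: attacked by Nf1.
Legal moves for White: none.
Not in check and no legal moves → stalemate.

stalemate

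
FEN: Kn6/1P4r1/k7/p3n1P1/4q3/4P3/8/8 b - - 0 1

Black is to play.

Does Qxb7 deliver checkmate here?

After Qxb7: white king on a8; in check: yes, from the black queen on b7.
King squares — a7: attacked by Ka6; b7: attacked by Ka6; b8: attacked by Qb7.
White has no legal moves → checkmate.

yes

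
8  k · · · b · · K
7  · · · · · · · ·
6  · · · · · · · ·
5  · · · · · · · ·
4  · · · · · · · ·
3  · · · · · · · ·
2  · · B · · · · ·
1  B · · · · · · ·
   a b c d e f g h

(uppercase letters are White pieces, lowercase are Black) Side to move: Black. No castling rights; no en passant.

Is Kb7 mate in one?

no

After Kb7: white king on h8; in check: no.
White is not in check, so this cannot be checkmate.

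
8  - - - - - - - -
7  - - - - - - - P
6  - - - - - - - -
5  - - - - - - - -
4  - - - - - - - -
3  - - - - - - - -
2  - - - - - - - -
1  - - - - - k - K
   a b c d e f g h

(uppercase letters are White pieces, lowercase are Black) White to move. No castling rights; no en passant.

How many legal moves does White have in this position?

5

White to move; king on h1.
In check: no.
Legal moves: Kh2, h8=Q, h8=R, h8=B, h8=N.
Count: 5.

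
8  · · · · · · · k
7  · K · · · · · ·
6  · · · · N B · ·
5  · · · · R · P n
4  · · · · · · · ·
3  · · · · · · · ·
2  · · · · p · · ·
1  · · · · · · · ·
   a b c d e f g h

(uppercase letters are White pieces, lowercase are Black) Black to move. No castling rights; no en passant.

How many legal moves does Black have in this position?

4

Black to move; king on h8.
In check: yes, from the white bishop on f6.
Legal moves: Kg8, Kh7, Ng7, Nxf6.
Count: 4.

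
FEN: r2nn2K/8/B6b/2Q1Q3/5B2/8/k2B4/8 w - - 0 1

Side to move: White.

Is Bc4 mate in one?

After Bc4: black king on a2; in check: yes, from the white bishop on c4.
Black has 1 legal reply: Kb1.
In check but a legal move exists → not checkmate.

no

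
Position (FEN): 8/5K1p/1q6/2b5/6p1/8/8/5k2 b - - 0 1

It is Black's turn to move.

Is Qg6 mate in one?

After Qg6: white king on f7; in check: yes, from the black queen on g6.
King squares — e6: attacked by Qg6; f6: attacked by Qg6; g6: attacked by Ph7; e7: attacked by Bc5; g7: attacked by Qg6; e8: attacked by Qg6; f8: attacked by Bc5; g8: attacked by Qg6.
White has no legal moves → checkmate.

yes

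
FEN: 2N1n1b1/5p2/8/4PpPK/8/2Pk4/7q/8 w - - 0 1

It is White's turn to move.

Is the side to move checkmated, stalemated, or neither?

White to move; white king on h5.
In check: yes, from the black queen on h2.
King squares — g4: attacked by Pf5; h4: attacked by Qh2; g5: own pawn; g6: attacked by Pf7; h6: attacked by Qh2.
Legal moves for White: none.
In check with no legal moves → checkmate.

checkmate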